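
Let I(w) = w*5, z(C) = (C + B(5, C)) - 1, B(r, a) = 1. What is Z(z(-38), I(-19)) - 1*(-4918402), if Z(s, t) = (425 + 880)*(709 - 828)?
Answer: 4763107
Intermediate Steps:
z(C) = C (z(C) = (C + 1) - 1 = (1 + C) - 1 = C)
I(w) = 5*w
Z(s, t) = -155295 (Z(s, t) = 1305*(-119) = -155295)
Z(z(-38), I(-19)) - 1*(-4918402) = -155295 - 1*(-4918402) = -155295 + 4918402 = 4763107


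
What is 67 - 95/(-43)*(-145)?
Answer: -10894/43 ≈ -253.35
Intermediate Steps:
67 - 95/(-43)*(-145) = 67 - 95*(-1/43)*(-145) = 67 + (95/43)*(-145) = 67 - 13775/43 = -10894/43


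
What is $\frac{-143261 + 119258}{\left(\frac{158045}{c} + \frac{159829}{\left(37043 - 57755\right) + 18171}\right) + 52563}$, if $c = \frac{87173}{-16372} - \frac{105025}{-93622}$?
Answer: $- \frac{196449178180689819}{121903451931570622} \approx -1.6115$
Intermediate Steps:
$c = - \frac{3220920653}{766389692}$ ($c = 87173 \left(- \frac{1}{16372}\right) - - \frac{105025}{93622} = - \frac{87173}{16372} + \frac{105025}{93622} = - \frac{3220920653}{766389692} \approx -4.2027$)
$\frac{-143261 + 119258}{\left(\frac{158045}{c} + \frac{159829}{\left(37043 - 57755\right) + 18171}\right) + 52563} = \frac{-143261 + 119258}{\left(\frac{158045}{- \frac{3220920653}{766389692}} + \frac{159829}{\left(37043 - 57755\right) + 18171}\right) + 52563} = - \frac{24003}{\left(158045 \left(- \frac{766389692}{3220920653}\right) + \frac{159829}{-20712 + 18171}\right) + 52563} = - \frac{24003}{\left(- \frac{121124058872140}{3220920653} + \frac{159829}{-2541}\right) + 52563} = - \frac{24003}{\left(- \frac{121124058872140}{3220920653} + 159829 \left(- \frac{1}{2541}\right)\right) + 52563} = - \frac{24003}{\left(- \frac{121124058872140}{3220920653} - \frac{159829}{2541}\right) + 52563} = - \frac{24003}{- \frac{308291030121156077}{8184359379273} + 52563} = - \frac{24003}{\frac{121903451931570622}{8184359379273}} = \left(-24003\right) \frac{8184359379273}{121903451931570622} = - \frac{196449178180689819}{121903451931570622}$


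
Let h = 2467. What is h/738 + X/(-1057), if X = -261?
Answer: 2800237/780066 ≈ 3.5897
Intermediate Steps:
h/738 + X/(-1057) = 2467/738 - 261/(-1057) = 2467*(1/738) - 261*(-1/1057) = 2467/738 + 261/1057 = 2800237/780066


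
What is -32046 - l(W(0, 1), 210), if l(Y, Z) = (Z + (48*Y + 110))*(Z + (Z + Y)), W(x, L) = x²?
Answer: -166446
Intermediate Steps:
l(Y, Z) = (Y + 2*Z)*(110 + Z + 48*Y) (l(Y, Z) = (Z + (110 + 48*Y))*(Z + (Y + Z)) = (110 + Z + 48*Y)*(Y + 2*Z) = (Y + 2*Z)*(110 + Z + 48*Y))
-32046 - l(W(0, 1), 210) = -32046 - (2*210² + 48*(0²)² + 110*0² + 220*210 + 97*0²*210) = -32046 - (2*44100 + 48*0² + 110*0 + 46200 + 97*0*210) = -32046 - (88200 + 48*0 + 0 + 46200 + 0) = -32046 - (88200 + 0 + 0 + 46200 + 0) = -32046 - 1*134400 = -32046 - 134400 = -166446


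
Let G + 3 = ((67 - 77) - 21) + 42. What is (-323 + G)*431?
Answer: -135765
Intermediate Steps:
G = 8 (G = -3 + (((67 - 77) - 21) + 42) = -3 + ((-10 - 21) + 42) = -3 + (-31 + 42) = -3 + 11 = 8)
(-323 + G)*431 = (-323 + 8)*431 = -315*431 = -135765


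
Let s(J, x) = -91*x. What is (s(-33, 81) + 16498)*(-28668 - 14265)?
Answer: -391849491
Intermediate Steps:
(s(-33, 81) + 16498)*(-28668 - 14265) = (-91*81 + 16498)*(-28668 - 14265) = (-7371 + 16498)*(-42933) = 9127*(-42933) = -391849491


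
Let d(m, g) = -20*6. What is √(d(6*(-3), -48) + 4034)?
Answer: √3914 ≈ 62.562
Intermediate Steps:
d(m, g) = -120
√(d(6*(-3), -48) + 4034) = √(-120 + 4034) = √3914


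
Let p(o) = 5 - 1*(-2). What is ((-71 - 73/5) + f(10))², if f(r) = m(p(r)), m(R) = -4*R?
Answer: 322624/25 ≈ 12905.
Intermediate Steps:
p(o) = 7 (p(o) = 5 + 2 = 7)
f(r) = -28 (f(r) = -4*7 = -28)
((-71 - 73/5) + f(10))² = ((-71 - 73/5) - 28)² = (-428/5 - 28)² = (-568/5)² = 322624/25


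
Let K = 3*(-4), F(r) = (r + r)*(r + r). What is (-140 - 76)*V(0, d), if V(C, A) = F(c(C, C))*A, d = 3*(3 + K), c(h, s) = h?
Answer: 0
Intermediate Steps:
F(r) = 4*r² (F(r) = (2*r)*(2*r) = 4*r²)
K = -12
d = -27 (d = 3*(3 - 12) = 3*(-9) = -27)
V(C, A) = 4*A*C² (V(C, A) = (4*C²)*A = 4*A*C²)
(-140 - 76)*V(0, d) = (-140 - 76)*(4*(-27)*0²) = -864*(-27)*0 = -216*0 = 0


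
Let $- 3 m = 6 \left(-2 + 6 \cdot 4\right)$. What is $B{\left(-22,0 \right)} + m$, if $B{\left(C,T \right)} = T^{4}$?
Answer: $-44$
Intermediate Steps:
$m = -44$ ($m = - \frac{6 \left(-2 + 6 \cdot 4\right)}{3} = - \frac{6 \left(-2 + 24\right)}{3} = - \frac{6 \cdot 22}{3} = \left(- \frac{1}{3}\right) 132 = -44$)
$B{\left(-22,0 \right)} + m = 0^{4} - 44 = 0 - 44 = -44$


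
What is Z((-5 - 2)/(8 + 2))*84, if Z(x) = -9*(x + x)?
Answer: 5292/5 ≈ 1058.4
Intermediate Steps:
Z(x) = -18*x
Z((-5 - 2)/(8 + 2))*84 = -18*(-5 - 2)/(8 + 2)*84 = -(-126)/10*84 = -18*(-7/10)*84 = (63/5)*84 = 5292/5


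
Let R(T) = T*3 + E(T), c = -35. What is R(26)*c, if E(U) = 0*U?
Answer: -2730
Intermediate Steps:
E(U) = 0
R(T) = 3*T (R(T) = T*3 + 0 = 3*T + 0 = 3*T)
R(26)*c = (3*26)*(-35) = 78*(-35) = -2730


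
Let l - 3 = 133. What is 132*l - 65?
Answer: 17887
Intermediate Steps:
l = 136 (l = 3 + 133 = 136)
132*l - 65 = 132*136 - 65 = 17952 - 65 = 17887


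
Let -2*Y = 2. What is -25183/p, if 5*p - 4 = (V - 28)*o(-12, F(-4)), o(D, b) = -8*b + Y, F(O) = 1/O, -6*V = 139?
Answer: 755490/283 ≈ 2669.6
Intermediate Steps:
Y = -1 (Y = -½*2 = -1)
V = -139/6 (V = -⅙*139 = -139/6 ≈ -23.167)
o(D, b) = -1 - 8*b (o(D, b) = -8*b - 1 = -1 - 8*b)
p = -283/30 (p = ⅘ + ((-139/6 - 28)*(-1 - 8/(-4)))/5 = ⅘ + (-307*(-1 - 8*(-¼))/6)/5 = ⅘ + (-307*(-1 + 2)/6)/5 = ⅘ + (-307/6*1)/5 = ⅘ + (⅕)*(-307/6) = ⅘ - 307/30 = -283/30 ≈ -9.4333)
-25183/p = -25183/(-283/30) = -25183*(-30/283) = 755490/283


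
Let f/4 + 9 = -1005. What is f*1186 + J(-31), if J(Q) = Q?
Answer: -4810447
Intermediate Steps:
f = -4056 (f = -36 + 4*(-1005) = -36 - 4020 = -4056)
f*1186 + J(-31) = -4056*1186 - 31 = -4810416 - 31 = -4810447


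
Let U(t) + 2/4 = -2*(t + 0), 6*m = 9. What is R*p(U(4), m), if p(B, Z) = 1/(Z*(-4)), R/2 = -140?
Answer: 140/3 ≈ 46.667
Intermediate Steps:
m = 3/2 (m = (⅙)*9 = 3/2 ≈ 1.5000)
R = -280 (R = 2*(-140) = -280)
U(t) = -½ - 2*t (U(t) = -½ - 2*(t + 0) = -½ - 2*t)
p(B, Z) = -1/(4*Z) (p(B, Z) = 1/(-4*Z) = -1/(4*Z))
R*p(U(4), m) = -(-70)/3/2 = -(-70)*2/3 = -280*(-⅙) = 140/3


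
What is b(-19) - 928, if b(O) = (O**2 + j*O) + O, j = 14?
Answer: -852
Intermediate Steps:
b(O) = O**2 + 15*O (b(O) = (O**2 + 14*O) + O = O**2 + 15*O)
b(-19) - 928 = -19*(15 - 19) - 928 = -19*(-4) - 928 = 76 - 928 = -852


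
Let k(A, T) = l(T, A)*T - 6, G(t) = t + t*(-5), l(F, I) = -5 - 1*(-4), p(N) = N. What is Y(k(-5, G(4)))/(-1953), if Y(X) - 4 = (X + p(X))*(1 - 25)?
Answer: 68/279 ≈ 0.24373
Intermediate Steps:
l(F, I) = -1 (l(F, I) = -5 + 4 = -1)
G(t) = -4*t (G(t) = t - 5*t = -4*t)
k(A, T) = -6 - T (k(A, T) = -T - 6 = -6 - T)
Y(X) = 4 - 48*X (Y(X) = 4 + (X + X)*(1 - 25) = 4 + (2*X)*(-24) = 4 - 48*X)
Y(k(-5, G(4)))/(-1953) = (4 - 48*(-6 - (-4)*4))/(-1953) = (4 - 48*(-6 - 1*(-16)))*(-1/1953) = (4 - 48*(-6 + 16))*(-1/1953) = (4 - 48*10)*(-1/1953) = (4 - 480)*(-1/1953) = -476*(-1/1953) = 68/279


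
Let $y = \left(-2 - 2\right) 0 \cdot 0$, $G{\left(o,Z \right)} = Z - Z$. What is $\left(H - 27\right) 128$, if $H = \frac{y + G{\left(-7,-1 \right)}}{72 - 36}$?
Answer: $-3456$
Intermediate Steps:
$G{\left(o,Z \right)} = 0$
$y = 0$ ($y = \left(-4\right) 0 \cdot 0 = 0 \cdot 0 = 0$)
$H = 0$ ($H = \frac{0 + 0}{72 - 36} = \frac{0}{36} = 0 \cdot \frac{1}{36} = 0$)
$\left(H - 27\right) 128 = \left(0 - 27\right) 128 = \left(-27\right) 128 = -3456$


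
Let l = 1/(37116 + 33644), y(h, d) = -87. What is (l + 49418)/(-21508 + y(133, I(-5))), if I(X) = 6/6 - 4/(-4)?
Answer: -499545383/218294600 ≈ -2.2884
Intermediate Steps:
I(X) = 2 (I(X) = 6*(⅙) - 4*(-¼) = 1 + 1 = 2)
l = 1/70760 ≈ 1.4132e-5
(l + 49418)/(-21508 + y(133, I(-5))) = (1/70760 + 49418)/(-21508 - 87) = (3496817681/70760)/(-21595) = (3496817681/70760)*(-1/21595) = -499545383/218294600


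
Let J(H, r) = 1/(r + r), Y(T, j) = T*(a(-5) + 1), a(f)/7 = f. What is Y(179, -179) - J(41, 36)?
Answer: -438193/72 ≈ -6086.0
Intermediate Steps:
a(f) = 7*f
Y(T, j) = -34*T (Y(T, j) = T*(7*(-5) + 1) = T*(-35 + 1) = T*(-34) = -34*T)
J(H, r) = 1/(2*r)
Y(179, -179) - J(41, 36) = -34*179 - 1/(2*36) = -6086 - 1/(2*36) = -6086 - 1*1/72 = -6086 - 1/72 = -438193/72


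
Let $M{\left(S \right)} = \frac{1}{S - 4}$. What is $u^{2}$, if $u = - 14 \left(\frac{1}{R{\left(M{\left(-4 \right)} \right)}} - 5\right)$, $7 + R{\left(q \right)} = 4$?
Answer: $\frac{50176}{9} \approx 5575.1$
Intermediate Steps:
$M{\left(S \right)} = \frac{1}{-4 + S}$
$R{\left(q \right)} = -3$ ($R{\left(q \right)} = -7 + 4 = -3$)
$u = \frac{224}{3}$ ($u = - 14 \left(\frac{1}{-3} - 5\right) = - 14 \left(- \frac{1}{3} - 5\right) = \left(-14\right) \left(- \frac{16}{3}\right) = \frac{224}{3} \approx 74.667$)
$u^{2} = \left(\frac{224}{3}\right)^{2} = \frac{50176}{9}$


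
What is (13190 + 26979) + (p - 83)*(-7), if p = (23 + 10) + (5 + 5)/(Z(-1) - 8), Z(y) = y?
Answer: 364741/9 ≈ 40527.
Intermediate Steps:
p = 287/9 (p = (23 + 10) + (5 + 5)/(-1 - 8) = 33 + 10/(-9) = 33 + 10*(-1/9) = 33 - 10/9 = 287/9 ≈ 31.889)
(13190 + 26979) + (p - 83)*(-7) = (13190 + 26979) + (287/9 - 83)*(-7) = 40169 - 460/9*(-7) = 40169 + 3220/9 = 364741/9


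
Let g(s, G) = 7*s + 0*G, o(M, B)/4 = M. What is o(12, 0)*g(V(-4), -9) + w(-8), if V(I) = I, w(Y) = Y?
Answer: -1352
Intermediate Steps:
o(M, B) = 4*M
g(s, G) = 7*s (g(s, G) = 7*s + 0 = 7*s)
o(12, 0)*g(V(-4), -9) + w(-8) = (4*12)*(7*(-4)) - 8 = 48*(-28) - 8 = -1344 - 8 = -1352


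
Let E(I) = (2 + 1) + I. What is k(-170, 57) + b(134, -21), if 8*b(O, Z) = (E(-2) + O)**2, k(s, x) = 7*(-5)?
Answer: 17945/8 ≈ 2243.1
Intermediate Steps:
E(I) = 3 + I
k(s, x) = -35
b(O, Z) = (1 + O)**2/8 (b(O, Z) = ((3 - 2) + O)**2/8 = (1 + O)**2/8)
k(-170, 57) + b(134, -21) = -35 + (1 + 134)**2/8 = -35 + (1/8)*135**2 = -35 + (1/8)*18225 = -35 + 18225/8 = 17945/8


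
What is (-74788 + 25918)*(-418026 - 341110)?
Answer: 37098976320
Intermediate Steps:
(-74788 + 25918)*(-418026 - 341110) = -48870*(-759136) = 37098976320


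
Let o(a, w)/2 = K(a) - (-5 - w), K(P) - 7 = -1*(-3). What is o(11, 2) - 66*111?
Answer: -7292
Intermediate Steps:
K(P) = 10 (K(P) = 7 - 1*(-3) = 7 + 3 = 10)
o(a, w) = 30 + 2*w (o(a, w) = 2*(10 - (-5 - w)) = 2*(10 + (5 + w)) = 2*(15 + w) = 30 + 2*w)
o(11, 2) - 66*111 = (30 + 2*2) - 66*111 = (30 + 4) - 7326 = 34 - 7326 = -7292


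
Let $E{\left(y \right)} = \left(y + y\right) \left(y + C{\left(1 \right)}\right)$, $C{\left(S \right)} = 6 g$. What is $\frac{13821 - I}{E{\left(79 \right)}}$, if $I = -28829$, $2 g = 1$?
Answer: $\frac{21325}{6478} \approx 3.2919$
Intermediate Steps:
$g = \frac{1}{2}$ ($g = \frac{1}{2} \cdot 1 = \frac{1}{2} \approx 0.5$)
$C{\left(S \right)} = 3$ ($C{\left(S \right)} = 6 \cdot \frac{1}{2} = 3$)
$E{\left(y \right)} = 2 y \left(3 + y\right)$ ($E{\left(y \right)} = \left(y + y\right) \left(y + 3\right) = 2 y \left(3 + y\right)$)
$\frac{13821 - I}{E{\left(79 \right)}} = \frac{13821 - -28829}{2 \cdot 79 \left(3 + 79\right)} = \frac{13821 + 28829}{2 \cdot 79 \cdot 82} = \frac{42650}{12956} = 42650 \cdot \frac{1}{12956} = \frac{21325}{6478}$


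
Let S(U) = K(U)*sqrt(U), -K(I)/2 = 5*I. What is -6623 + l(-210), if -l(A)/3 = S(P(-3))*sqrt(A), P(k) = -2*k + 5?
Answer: -6623 + 330*I*sqrt(2310) ≈ -6623.0 + 15861.0*I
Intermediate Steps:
K(I) = -10*I
P(k) = 5 - 2*k
S(U) = -10*U**(3/2) (S(U) = (-10*U)*sqrt(U) = -10*U**(3/2))
l(A) = 330*sqrt(11)*sqrt(A) (l(A) = -3*(-10*(5 - 2*(-3))**(3/2))*sqrt(A) = -3*(-10*(5 + 6)**(3/2))*sqrt(A) = -3*(-110*sqrt(11))*sqrt(A) = -(-330)*sqrt(11)*sqrt(A) = 330*sqrt(11)*sqrt(A))
-6623 + l(-210) = -6623 + 330*sqrt(11)*sqrt(-210) = -6623 + 330*sqrt(11)*(I*sqrt(210)) = -6623 + 330*I*sqrt(2310)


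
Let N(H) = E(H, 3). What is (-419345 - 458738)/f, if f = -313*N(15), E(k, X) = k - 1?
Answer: 878083/4382 ≈ 200.38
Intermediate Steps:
E(k, X) = -1 + k
N(H) = -1 + H
f = -4382 (f = -313*(-1 + 15) = -313*14 = -4382)
(-419345 - 458738)/f = (-419345 - 458738)/(-4382) = -878083*(-1/4382) = 878083/4382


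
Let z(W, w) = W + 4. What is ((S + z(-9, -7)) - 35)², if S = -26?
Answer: 4356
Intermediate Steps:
z(W, w) = 4 + W
((S + z(-9, -7)) - 35)² = ((-26 + (4 - 9)) - 35)² = ((-26 - 5) - 35)² = (-31 - 35)² = (-66)² = 4356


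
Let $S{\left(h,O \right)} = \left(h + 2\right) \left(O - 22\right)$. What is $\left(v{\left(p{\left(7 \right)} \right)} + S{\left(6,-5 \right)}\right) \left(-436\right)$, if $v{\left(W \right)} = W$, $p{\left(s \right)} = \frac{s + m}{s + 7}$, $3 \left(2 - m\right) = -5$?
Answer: $\frac{1970720}{21} \approx 93844.0$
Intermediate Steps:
$m = \frac{11}{3}$ ($m = 2 - - \frac{5}{3} = 2 + \frac{5}{3} = \frac{11}{3} \approx 3.6667$)
$p{\left(s \right)} = \frac{\frac{11}{3} + s}{7 + s}$ ($p{\left(s \right)} = \frac{s + \frac{11}{3}}{s + 7} = \frac{\frac{11}{3} + s}{7 + s}$)
$S{\left(h,O \right)} = \left(-22 + O\right) \left(2 + h\right)$ ($S{\left(h,O \right)} = \left(2 + h\right) \left(-22 + O\right) = \left(-22 + O\right) \left(2 + h\right)$)
$\left(v{\left(p{\left(7 \right)} \right)} + S{\left(6,-5 \right)}\right) \left(-436\right) = \left(\frac{\frac{11}{3} + 7}{7 + 7} - 216\right) \left(-436\right) = \left(\frac{1}{14} \cdot \frac{32}{3} - 216\right) \left(-436\right) = \left(\frac{16}{21} - 216\right) \left(-436\right) = \left(- \frac{4520}{21}\right) \left(-436\right) = \frac{1970720}{21}$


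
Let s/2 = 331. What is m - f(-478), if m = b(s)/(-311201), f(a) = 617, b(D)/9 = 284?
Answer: -192013573/311201 ≈ -617.01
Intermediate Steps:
s = 662 (s = 2*331 = 662)
b(D) = 2556 (b(D) = 9*284 = 2556)
m = -2556/311201 (m = 2556/(-311201) = 2556*(-1/311201) = -2556/311201 ≈ -0.0082133)
m - f(-478) = -2556/311201 - 1*617 = -2556/311201 - 617 = -192013573/311201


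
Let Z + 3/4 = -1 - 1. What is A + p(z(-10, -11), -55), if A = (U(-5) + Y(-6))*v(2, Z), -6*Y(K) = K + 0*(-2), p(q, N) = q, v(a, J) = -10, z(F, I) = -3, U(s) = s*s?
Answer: -263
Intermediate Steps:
U(s) = s²
Z = -11/4 (Z = -¾ + (-1 - 1) = -¾ - 2 = -11/4 ≈ -2.7500)
Y(K) = -K/6 (Y(K) = -(K + 0*(-2))/6 = -(K + 0)/6 = -K/6)
A = -260 (A = ((-5)² - ⅙*(-6))*(-10) = (25 + 1)*(-10) = 26*(-10) = -260)
A + p(z(-10, -11), -55) = -260 - 3 = -263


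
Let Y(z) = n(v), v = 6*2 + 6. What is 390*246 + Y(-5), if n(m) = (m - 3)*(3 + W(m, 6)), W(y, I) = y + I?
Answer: 96345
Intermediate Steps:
W(y, I) = I + y
v = 18 (v = 12 + 6 = 18)
n(m) = (-3 + m)*(9 + m) (n(m) = (m - 3)*(3 + (6 + m)) = (-3 + m)*(9 + m))
Y(z) = 405 (Y(z) = -27 + 18*(6 + 18) = -27 + 18*24 = -27 + 432 = 405)
390*246 + Y(-5) = 390*246 + 405 = 95940 + 405 = 96345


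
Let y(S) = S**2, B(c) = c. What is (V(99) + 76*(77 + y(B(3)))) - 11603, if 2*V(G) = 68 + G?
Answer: -9967/2 ≈ -4983.5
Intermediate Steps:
V(G) = 34 + G/2 (V(G) = (68 + G)/2 = 34 + G/2)
(V(99) + 76*(77 + y(B(3)))) - 11603 = ((34 + (1/2)*99) + 76*(77 + 3**2)) - 11603 = ((34 + 99/2) + 76*(77 + 9)) - 11603 = (167/2 + 76*86) - 11603 = (167/2 + 6536) - 11603 = 13239/2 - 11603 = -9967/2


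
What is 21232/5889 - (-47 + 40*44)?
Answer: -10066625/5889 ≈ -1709.4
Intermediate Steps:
21232/5889 - (-47 + 40*44) = 21232*(1/5889) - (-47 + 1760) = 21232/5889 - 1*1713 = 21232/5889 - 1713 = -10066625/5889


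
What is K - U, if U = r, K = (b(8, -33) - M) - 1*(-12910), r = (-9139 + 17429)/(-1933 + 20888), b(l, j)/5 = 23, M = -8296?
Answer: 80826253/3791 ≈ 21321.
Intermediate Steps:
b(l, j) = 115 (b(l, j) = 5*23 = 115)
r = 1658/3791 (r = 8290/18955 = 8290*(1/18955) = 1658/3791 ≈ 0.43735)
K = 21321 (K = (115 - 1*(-8296)) - 1*(-12910) = (115 + 8296) + 12910 = 8411 + 12910 = 21321)
U = 1658/3791 ≈ 0.43735
K - U = 21321 - 1*1658/3791 = 21321 - 1658/3791 = 80826253/3791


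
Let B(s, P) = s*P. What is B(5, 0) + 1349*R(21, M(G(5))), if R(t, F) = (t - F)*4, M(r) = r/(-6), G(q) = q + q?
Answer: 366928/3 ≈ 1.2231e+5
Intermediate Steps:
G(q) = 2*q
M(r) = -r/6 (M(r) = r*(-⅙) = -r/6)
R(t, F) = -4*F + 4*t
B(s, P) = P*s
B(5, 0) + 1349*R(21, M(G(5))) = 0*5 + 1349*(-(-2)*2*5/3 + 4*21) = 0 + 1349*(-(-2)*10/3 + 84) = 0 + 1349*(-4*(-5/3) + 84) = 0 + 1349*(20/3 + 84) = 0 + 1349*(272/3) = 0 + 366928/3 = 366928/3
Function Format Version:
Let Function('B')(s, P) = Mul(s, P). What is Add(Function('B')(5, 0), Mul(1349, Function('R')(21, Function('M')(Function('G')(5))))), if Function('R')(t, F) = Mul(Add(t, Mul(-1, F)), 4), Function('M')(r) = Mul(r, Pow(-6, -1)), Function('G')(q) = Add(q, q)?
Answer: Rational(366928, 3) ≈ 1.2231e+5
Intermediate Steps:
Function('G')(q) = Mul(2, q)
Function('M')(r) = Mul(Rational(-1, 6), r) (Function('M')(r) = Mul(r, Rational(-1, 6)) = Mul(Rational(-1, 6), r))
Function('R')(t, F) = Add(Mul(-4, F), Mul(4, t))
Function('B')(s, P) = Mul(P, s)
Add(Function('B')(5, 0), Mul(1349, Function('R')(21, Function('M')(Function('G')(5))))) = Add(Mul(0, 5), Mul(1349, Add(Mul(-4, Mul(Rational(-1, 6), Mul(2, 5))), Mul(4, 21)))) = Add(0, Mul(1349, Add(Mul(-4, Mul(Rational(-1, 6), 10)), 84))) = Add(0, Mul(1349, Add(Mul(-4, Rational(-5, 3)), 84))) = Add(0, Mul(1349, Add(Rational(20, 3), 84))) = Add(0, Mul(1349, Rational(272, 3))) = Add(0, Rational(366928, 3)) = Rational(366928, 3)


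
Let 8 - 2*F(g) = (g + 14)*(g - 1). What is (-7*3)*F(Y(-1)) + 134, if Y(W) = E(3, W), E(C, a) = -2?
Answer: -328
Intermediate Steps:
Y(W) = -2
F(g) = 4 - (-1 + g)*(14 + g)/2 (F(g) = 4 - (g + 14)*(g - 1)/2 = 4 - (14 + g)*(-1 + g)/2 = 4 - (-1 + g)*(14 + g)/2)
(-7*3)*F(Y(-1)) + 134 = (-7*3)*(11 - 13/2*(-2) - ½*(-2)²) + 134 = -21*(11 + 13 - ½*4) + 134 = -21*(11 + 13 - 2) + 134 = -21*22 + 134 = -462 + 134 = -328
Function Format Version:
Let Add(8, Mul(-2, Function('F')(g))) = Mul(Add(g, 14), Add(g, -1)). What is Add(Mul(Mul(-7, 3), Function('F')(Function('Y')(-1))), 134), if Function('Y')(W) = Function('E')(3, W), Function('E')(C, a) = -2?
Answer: -328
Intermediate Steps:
Function('Y')(W) = -2
Function('F')(g) = Add(4, Mul(Rational(-1, 2), Add(-1, g), Add(14, g))) (Function('F')(g) = Add(4, Mul(Rational(-1, 2), Mul(Add(g, 14), Add(g, -1)))) = Add(4, Mul(Rational(-1, 2), Mul(Add(14, g), Add(-1, g)))) = Add(4, Mul(Rational(-1, 2), Mul(Add(-1, g), Add(14, g)))) = Add(4, Mul(Rational(-1, 2), Add(-1, g), Add(14, g))))
Add(Mul(Mul(-7, 3), Function('F')(Function('Y')(-1))), 134) = Add(Mul(Mul(-7, 3), Add(11, Mul(Rational(-13, 2), -2), Mul(Rational(-1, 2), Pow(-2, 2)))), 134) = Add(Mul(-21, Add(11, 13, Mul(Rational(-1, 2), 4))), 134) = Add(Mul(-21, Add(11, 13, -2)), 134) = Add(Mul(-21, 22), 134) = Add(-462, 134) = -328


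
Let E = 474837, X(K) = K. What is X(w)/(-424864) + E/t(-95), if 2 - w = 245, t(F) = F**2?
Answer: 201743340243/3834397600 ≈ 52.614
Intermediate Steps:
w = -243 (w = 2 - 1*245 = 2 - 245 = -243)
X(w)/(-424864) + E/t(-95) = -243/(-424864) + 474837/((-95)**2) = -243*(-1/424864) + 474837/9025 = 243/424864 + 474837*(1/9025) = 243/424864 + 474837/9025 = 201743340243/3834397600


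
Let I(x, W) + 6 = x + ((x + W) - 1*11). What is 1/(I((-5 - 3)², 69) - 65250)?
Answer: -1/65070 ≈ -1.5368e-5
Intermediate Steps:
I(x, W) = -17 + W + 2*x (I(x, W) = -6 + (x + ((x + W) - 1*11)) = -6 + (x + ((W + x) - 11)) = -6 + (x + (-11 + W + x)) = -6 + (-11 + W + 2*x) = -17 + W + 2*x)
1/(I((-5 - 3)², 69) - 65250) = 1/((-17 + 69 + 2*(-5 - 3)²) - 65250) = 1/((-17 + 69 + 2*(-8)²) - 65250) = 1/((-17 + 69 + 2*64) - 65250) = 1/((-17 + 69 + 128) - 65250) = 1/(180 - 65250) = 1/(-65070) = -1/65070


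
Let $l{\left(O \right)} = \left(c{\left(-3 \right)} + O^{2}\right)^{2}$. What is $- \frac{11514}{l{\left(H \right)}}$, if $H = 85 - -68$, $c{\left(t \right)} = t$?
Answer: $- \frac{1919}{91306806} \approx -2.1017 \cdot 10^{-5}$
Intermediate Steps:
$H = 153$ ($H = 85 + 68 = 153$)
$l{\left(O \right)} = \left(-3 + O^{2}\right)^{2}$
$- \frac{11514}{l{\left(H \right)}} = - \frac{11514}{\left(-3 + 153^{2}\right)^{2}} = - \frac{11514}{\left(-3 + 23409\right)^{2}} = - \frac{11514}{23406^{2}} = - \frac{11514}{547840836} = \left(-11514\right) \frac{1}{547840836} = - \frac{1919}{91306806}$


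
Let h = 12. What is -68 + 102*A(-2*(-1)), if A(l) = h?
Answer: 1156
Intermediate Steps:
A(l) = 12
-68 + 102*A(-2*(-1)) = -68 + 102*12 = -68 + 1224 = 1156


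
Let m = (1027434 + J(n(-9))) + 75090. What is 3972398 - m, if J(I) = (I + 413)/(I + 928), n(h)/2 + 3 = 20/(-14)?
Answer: 18464766487/6434 ≈ 2.8699e+6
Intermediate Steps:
n(h) = -62/7 (n(h) = -6 + 2*(20/(-14)) = -6 + 2*(20*(-1/14)) = -6 + 2*(-10/7) = -6 - 20/7 = -62/7)
J(I) = (413 + I)/(928 + I)
m = 7093642245/6434 (m = (1027434 + (413 - 62/7)/(928 - 62/7)) + 75090 = (1027434 + (2829/7)/(6434/7)) + 75090 = (1027434 + (7/6434)*(2829/7)) + 75090 = (1027434 + 2829/6434) + 75090 = 6610513185/6434 + 75090 = 7093642245/6434 ≈ 1.1025e+6)
3972398 - m = 3972398 - 1*7093642245/6434 = 3972398 - 7093642245/6434 = 18464766487/6434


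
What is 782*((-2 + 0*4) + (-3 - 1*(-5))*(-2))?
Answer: -4692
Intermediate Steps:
782*((-2 + 0*4) + (-3 - 1*(-5))*(-2)) = 782*((-2 + 0) + (-3 + 5)*(-2)) = 782*(-2 + 2*(-2)) = 782*(-2 - 4) = 782*(-6) = -4692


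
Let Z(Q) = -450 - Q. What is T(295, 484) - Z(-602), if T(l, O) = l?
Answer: 143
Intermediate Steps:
T(295, 484) - Z(-602) = 295 - (-450 - 1*(-602)) = 295 - (-450 + 602) = 295 - 1*152 = 295 - 152 = 143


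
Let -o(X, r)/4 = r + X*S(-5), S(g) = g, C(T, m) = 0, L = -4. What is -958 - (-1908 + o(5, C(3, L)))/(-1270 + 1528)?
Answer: -122678/129 ≈ -950.99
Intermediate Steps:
o(X, r) = -4*r + 20*X (o(X, r) = -4*(r + X*(-5)) = -4*(r - 5*X) = -4*r + 20*X)
-958 - (-1908 + o(5, C(3, L)))/(-1270 + 1528) = -958 - (-1908 + (-4*0 + 20*5))/(-1270 + 1528) = -958 - (-1908 + (0 + 100))/258 = -958 - (-1908 + 100)/258 = -958 - (-1808)/258 = -958 - 1*(-904/129) = -958 + 904/129 = -122678/129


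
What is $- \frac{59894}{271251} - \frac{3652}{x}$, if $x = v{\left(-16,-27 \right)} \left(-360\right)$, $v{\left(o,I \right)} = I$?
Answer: $- \frac{43688287}{73237770} \approx -0.59653$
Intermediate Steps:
$x = 9720$ ($x = \left(-27\right) \left(-360\right) = 9720$)
$- \frac{59894}{271251} - \frac{3652}{x} = - \frac{59894}{271251} - \frac{3652}{9720} = \left(-59894\right) \frac{1}{271251} - \frac{913}{2430} = - \frac{59894}{271251} - \frac{913}{2430} = - \frac{43688287}{73237770}$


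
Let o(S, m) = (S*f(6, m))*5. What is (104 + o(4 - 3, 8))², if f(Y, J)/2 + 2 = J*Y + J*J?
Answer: 1449616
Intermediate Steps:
f(Y, J) = -4 + 2*J² + 2*J*Y (f(Y, J) = -4 + 2*(J*Y + J*J) = -4 + 2*(J*Y + J²) = -4 + 2*(J² + J*Y) = -4 + (2*J² + 2*J*Y) = -4 + 2*J² + 2*J*Y)
o(S, m) = 5*S*(-4 + 2*m² + 12*m) (o(S, m) = (S*(-4 + 2*m² + 2*m*6))*5 = (S*(-4 + 2*m² + 12*m))*5 = 5*S*(-4 + 2*m² + 12*m))
(104 + o(4 - 3, 8))² = (104 + 10*(4 - 3)*(-2 + 8² + 6*8))² = (104 + 10*1*(-2 + 64 + 48))² = (104 + 10*1*110)² = (104 + 1100)² = 1204² = 1449616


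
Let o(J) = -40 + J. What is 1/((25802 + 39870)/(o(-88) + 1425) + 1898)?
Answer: 1297/2527378 ≈ 0.00051318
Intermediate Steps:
1/((25802 + 39870)/(o(-88) + 1425) + 1898) = 1/((25802 + 39870)/((-40 - 88) + 1425) + 1898) = 1/(65672/(-128 + 1425) + 1898) = 1/(65672/1297 + 1898) = 1/(2527378/1297) = 1297/2527378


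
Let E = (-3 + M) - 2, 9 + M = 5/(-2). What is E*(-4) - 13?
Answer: 53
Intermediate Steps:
M = -23/2 (M = -9 + 5/(-2) = -9 + 5*(-½) = -9 - 5/2 = -23/2 ≈ -11.500)
E = -33/2 (E = (-3 - 23/2) - 2 = -29/2 - 2 = -33/2 ≈ -16.500)
E*(-4) - 13 = -33/2*(-4) - 13 = 66 - 13 = 53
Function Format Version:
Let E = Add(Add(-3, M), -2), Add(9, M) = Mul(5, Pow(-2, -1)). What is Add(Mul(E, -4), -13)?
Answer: 53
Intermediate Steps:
M = Rational(-23, 2) (M = Add(-9, Mul(5, Pow(-2, -1))) = Add(-9, Mul(5, Rational(-1, 2))) = Add(-9, Rational(-5, 2)) = Rational(-23, 2) ≈ -11.500)
E = Rational(-33, 2) (E = Add(Add(-3, Rational(-23, 2)), -2) = Add(Rational(-29, 2), -2) = Rational(-33, 2) ≈ -16.500)
Add(Mul(E, -4), -13) = Add(Mul(Rational(-33, 2), -4), -13) = Add(66, -13) = 53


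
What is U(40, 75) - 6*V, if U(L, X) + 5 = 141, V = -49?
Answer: 430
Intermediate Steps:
U(L, X) = 136 (U(L, X) = -5 + 141 = 136)
U(40, 75) - 6*V = 136 - 6*(-49) = 136 + 294 = 430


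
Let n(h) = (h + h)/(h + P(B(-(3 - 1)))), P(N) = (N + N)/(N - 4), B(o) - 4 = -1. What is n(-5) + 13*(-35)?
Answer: -4995/11 ≈ -454.09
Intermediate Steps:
B(o) = 3 (B(o) = 4 - 1 = 3)
P(N) = 2*N/(-4 + N) (P(N) = (2*N)/(-4 + N) = 2*N/(-4 + N))
n(h) = 2*h/(-6 + h) (n(h) = (h + h)/(h + 2*3/(-4 + 3)) = (2*h)/(h + 2*3/(-1)) = (2*h)/(h + 2*3*(-1)) = (2*h)/(h - 6) = (2*h)/(-6 + h) = 2*h/(-6 + h))
n(-5) + 13*(-35) = 2*(-5)/(-6 - 5) + 13*(-35) = 2*(-5)/(-11) - 455 = 2*(-5)*(-1/11) - 455 = 10/11 - 455 = -4995/11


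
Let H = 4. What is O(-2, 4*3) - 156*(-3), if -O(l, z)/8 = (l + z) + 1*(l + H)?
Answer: 372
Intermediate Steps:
O(l, z) = -32 - 16*l - 8*z (O(l, z) = -8*((l + z) + 1*(l + 4)) = -8*((l + z) + 1*(4 + l)) = -8*((l + z) + (4 + l)) = -8*(4 + z + 2*l) = -32 - 16*l - 8*z)
O(-2, 4*3) - 156*(-3) = (-32 - 16*(-2) - 32*3) - 156*(-3) = (-32 + 32 - 8*12) + 468 = (-32 + 32 - 96) + 468 = -96 + 468 = 372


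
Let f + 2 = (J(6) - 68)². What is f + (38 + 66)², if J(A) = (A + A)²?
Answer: 16590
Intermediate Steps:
J(A) = 4*A² (J(A) = (2*A)² = 4*A²)
f = 5774 (f = -2 + (4*6² - 68)² = -2 + (4*36 - 68)² = -2 + (144 - 68)² = -2 + 76² = -2 + 5776 = 5774)
f + (38 + 66)² = 5774 + (38 + 66)² = 5774 + 104² = 5774 + 10816 = 16590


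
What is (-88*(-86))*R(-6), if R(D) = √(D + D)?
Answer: 15136*I*√3 ≈ 26216.0*I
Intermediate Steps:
R(D) = √2*√D (R(D) = √(2*D) = √2*√D)
(-88*(-86))*R(-6) = (-88*(-86))*(√2*√(-6)) = 7568*(√2*(I*√6)) = 7568*(2*I*√3) = 15136*I*√3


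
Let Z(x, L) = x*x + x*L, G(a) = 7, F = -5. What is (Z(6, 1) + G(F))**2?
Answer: 2401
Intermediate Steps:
Z(x, L) = x**2 + L*x
(Z(6, 1) + G(F))**2 = (6*(1 + 6) + 7)**2 = (6*7 + 7)**2 = (42 + 7)**2 = 49**2 = 2401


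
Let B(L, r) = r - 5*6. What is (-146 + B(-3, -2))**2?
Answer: 31684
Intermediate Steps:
B(L, r) = -30 + r (B(L, r) = r - 30 = -30 + r)
(-146 + B(-3, -2))**2 = (-146 + (-30 - 2))**2 = (-146 - 32)**2 = (-178)**2 = 31684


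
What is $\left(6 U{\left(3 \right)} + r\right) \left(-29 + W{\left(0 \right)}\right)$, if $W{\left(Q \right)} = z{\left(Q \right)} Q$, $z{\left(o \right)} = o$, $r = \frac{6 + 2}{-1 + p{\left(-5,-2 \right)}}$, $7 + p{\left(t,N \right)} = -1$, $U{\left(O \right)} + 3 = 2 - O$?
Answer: $\frac{6496}{9} \approx 721.78$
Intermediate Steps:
$U{\left(O \right)} = -1 - O$ ($U{\left(O \right)} = -3 - \left(-2 + O\right) = -1 - O$)
$p{\left(t,N \right)} = -8$ ($p{\left(t,N \right)} = -7 - 1 = -8$)
$r = - \frac{8}{9}$ ($r = \frac{6 + 2}{-1 - 8} = \frac{8}{-9} = 8 \left(- \frac{1}{9}\right) = - \frac{8}{9} \approx -0.88889$)
$W{\left(Q \right)} = Q^{2}$ ($W{\left(Q \right)} = Q Q = Q^{2}$)
$\left(6 U{\left(3 \right)} + r\right) \left(-29 + W{\left(0 \right)}\right) = \left(6 \left(-1 - 3\right) - \frac{8}{9}\right) \left(-29 + 0^{2}\right) = \left(6 \left(-1 - 3\right) - \frac{8}{9}\right) \left(-29 + 0\right) = \left(6 \left(-4\right) - \frac{8}{9}\right) \left(-29\right) = \left(-24 - \frac{8}{9}\right) \left(-29\right) = \left(- \frac{224}{9}\right) \left(-29\right) = \frac{6496}{9}$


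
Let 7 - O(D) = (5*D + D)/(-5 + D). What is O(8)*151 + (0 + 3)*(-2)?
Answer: -1365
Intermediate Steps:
O(D) = 7 - 6*D/(-5 + D) (O(D) = 7 - (5*D + D)/(-5 + D) = 7 - 6*D/(-5 + D))
O(8)*151 + (0 + 3)*(-2) = ((-35 + 8)/(-5 + 8))*151 + (0 + 3)*(-2) = (-27/3)*151 + 3*(-2) = ((⅓)*(-27))*151 - 6 = -9*151 - 6 = -1359 - 6 = -1365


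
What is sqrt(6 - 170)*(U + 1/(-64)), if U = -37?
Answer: -2369*I*sqrt(41)/32 ≈ -474.03*I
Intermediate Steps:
sqrt(6 - 170)*(U + 1/(-64)) = sqrt(6 - 170)*(-37 + 1/(-64)) = sqrt(-164)*(-37 - 1/64) = (2*I*sqrt(41))*(-2369/64) = -2369*I*sqrt(41)/32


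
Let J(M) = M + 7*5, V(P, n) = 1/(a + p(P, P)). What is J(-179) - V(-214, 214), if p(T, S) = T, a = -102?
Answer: -45503/316 ≈ -144.00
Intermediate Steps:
V(P, n) = 1/(-102 + P)
J(M) = 35 + M (J(M) = M + 35 = 35 + M)
J(-179) - V(-214, 214) = (35 - 179) - 1/(-102 - 214) = -144 - 1/(-316) = -144 - 1*(-1/316) = -144 + 1/316 = -45503/316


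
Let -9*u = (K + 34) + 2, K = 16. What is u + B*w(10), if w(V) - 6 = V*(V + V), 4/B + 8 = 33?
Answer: 6116/225 ≈ 27.182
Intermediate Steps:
B = 4/25 (B = 4/(-8 + 33) = 4/25 ≈ 0.16000)
u = -52/9 (u = -((16 + 34) + 2)/9 = -(50 + 2)/9 = -1/9*52 = -52/9 ≈ -5.7778)
w(V) = 6 + 2*V**2 (w(V) = 6 + V*(V + V) = 6 + V*(2*V) = 6 + 2*V**2)
u + B*w(10) = -52/9 + 4*(6 + 2*10**2)/25 = -52/9 + 4*(6 + 2*100)/25 = -52/9 + 4*(6 + 200)/25 = -52/9 + (4/25)*206 = -52/9 + 824/25 = 6116/225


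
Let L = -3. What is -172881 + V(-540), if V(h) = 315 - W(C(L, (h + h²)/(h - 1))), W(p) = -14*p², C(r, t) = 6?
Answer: -172062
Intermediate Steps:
V(h) = 819 (V(h) = 315 - (-14)*6² = 315 - (-14)*36 = 315 - 1*(-504) = 315 + 504 = 819)
-172881 + V(-540) = -172881 + 819 = -172062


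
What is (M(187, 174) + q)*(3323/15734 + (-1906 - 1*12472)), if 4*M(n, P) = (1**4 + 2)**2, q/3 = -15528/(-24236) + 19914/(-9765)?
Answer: 11575410953234297/413742208040 ≈ 27977.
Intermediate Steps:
q = -27583732/6574015 (q = 3*(-15528/(-24236) + 19914/(-9765)) = 3*(-15528*(-1/24236) + 19914*(-1/9765)) = 3*(3882/6059 - 6638/3255) = 3*(-27583732/19722045) = -27583732/6574015 ≈ -4.1959)
M(n, P) = 9/4 (M(n, P) = (1**4 + 2)**2/4 = (1 + 2)**2/4 = (1/4)*3**2 = (1/4)*9 = 9/4)
(M(187, 174) + q)*(3323/15734 + (-1906 - 1*12472)) = (9/4 - 27583732/6574015)*(3323/15734 + (-1906 - 1*12472)) = -51168793*(3323*(1/15734) + (-1906 - 12472))/26296060 = -51168793*(3323/15734 - 14378)/26296060 = -51168793/26296060*(-226220129/15734) = 11575410953234297/413742208040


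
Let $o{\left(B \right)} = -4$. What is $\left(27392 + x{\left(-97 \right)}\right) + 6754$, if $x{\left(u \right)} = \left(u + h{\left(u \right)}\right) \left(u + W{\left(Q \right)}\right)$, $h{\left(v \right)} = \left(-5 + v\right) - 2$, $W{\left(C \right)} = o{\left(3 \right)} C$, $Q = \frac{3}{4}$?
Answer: $54246$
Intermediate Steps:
$Q = \frac{3}{4}$ ($Q = 3 \cdot \frac{1}{4} = \frac{3}{4} \approx 0.75$)
$W{\left(C \right)} = - 4 C$
$h{\left(v \right)} = -7 + v$
$x{\left(u \right)} = \left(-7 + 2 u\right) \left(-3 + u\right)$ ($x{\left(u \right)} = \left(u + \left(-7 + u\right)\right) \left(u - 3\right) = \left(-7 + 2 u\right) \left(u - 3\right) = \left(-7 + 2 u\right) \left(-3 + u\right)$)
$\left(27392 + x{\left(-97 \right)}\right) + 6754 = \left(27392 + \left(21 - -1261 + 2 \left(-97\right)^{2}\right)\right) + 6754 = \left(27392 + \left(21 + 1261 + 2 \cdot 9409\right)\right) + 6754 = \left(27392 + \left(21 + 1261 + 18818\right)\right) + 6754 = \left(27392 + 20100\right) + 6754 = 47492 + 6754 = 54246$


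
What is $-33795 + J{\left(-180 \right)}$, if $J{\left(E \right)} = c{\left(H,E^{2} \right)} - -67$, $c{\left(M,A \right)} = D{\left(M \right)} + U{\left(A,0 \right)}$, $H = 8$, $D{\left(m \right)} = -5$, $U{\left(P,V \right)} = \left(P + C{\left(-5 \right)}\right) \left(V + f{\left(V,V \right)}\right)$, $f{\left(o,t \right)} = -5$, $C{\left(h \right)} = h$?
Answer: $-195708$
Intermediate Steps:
$U{\left(P,V \right)} = \left(-5 + P\right) \left(-5 + V\right)$ ($U{\left(P,V \right)} = \left(P - 5\right) \left(V - 5\right) = \left(-5 + P\right) \left(-5 + V\right)$)
$c{\left(M,A \right)} = 20 - 5 A$ ($c{\left(M,A \right)} = -5 + \left(25 - 5 A - 0 + A 0\right) = -5 + \left(25 - 5 A + 0 + 0\right) = -5 - \left(-25 + 5 A\right) = 20 - 5 A$)
$J{\left(E \right)} = 87 - 5 E^{2}$ ($J{\left(E \right)} = \left(20 - 5 E^{2}\right) - -67 = \left(20 - 5 E^{2}\right) + 67 = 87 - 5 E^{2}$)
$-33795 + J{\left(-180 \right)} = -33795 + \left(87 - 5 \left(-180\right)^{2}\right) = -33795 + \left(87 - 162000\right) = -33795 - 161913 = -195708$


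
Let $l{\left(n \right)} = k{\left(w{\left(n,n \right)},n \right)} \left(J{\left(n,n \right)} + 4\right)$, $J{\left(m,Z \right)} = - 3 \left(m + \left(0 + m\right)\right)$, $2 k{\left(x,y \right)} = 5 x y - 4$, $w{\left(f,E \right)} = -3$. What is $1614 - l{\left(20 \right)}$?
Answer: $-16018$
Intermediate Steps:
$k{\left(x,y \right)} = -2 + \frac{5 x y}{2}$ ($k{\left(x,y \right)} = \frac{5 x y - 4}{2} = \frac{-4 + 5 x y}{2} = -2 + \frac{5 x y}{2}$)
$J{\left(m,Z \right)} = - 6 m$ ($J{\left(m,Z \right)} = - 3 \left(m + m\right) = - 3 \cdot 2 m = - 6 m$)
$l{\left(n \right)} = \left(-2 - \frac{15 n}{2}\right) \left(4 - 6 n\right)$ ($l{\left(n \right)} = \left(-2 + \frac{5}{2} \left(-3\right) n\right) \left(- 6 n + 4\right) = \left(-2 - \frac{15 n}{2}\right) \left(4 - 6 n\right)$)
$1614 - l{\left(20 \right)} = 1614 - \left(-2 + 3 \cdot 20\right) \left(4 + 15 \cdot 20\right) = 1614 - \left(-2 + 60\right) \left(4 + 300\right) = 1614 - 58 \cdot 304 = 1614 - 17632 = -16018$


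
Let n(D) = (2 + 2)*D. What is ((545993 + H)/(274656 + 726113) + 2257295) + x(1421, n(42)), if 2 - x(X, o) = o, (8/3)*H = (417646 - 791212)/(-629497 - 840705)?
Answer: 13283952998926061101/5885330341352 ≈ 2.2571e+6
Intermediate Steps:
n(D) = 4*D
H = 560349/5880808 (H = 3*((417646 - 791212)/(-629497 - 840705))/8 = 3*(-373566/(-1470202))/8 = 3*(-373566*(-1/1470202))/8 = (3/8)*(186783/735101) = 560349/5880808 ≈ 0.095284)
x(X, o) = 2 - o
((545993 + H)/(274656 + 726113) + 2257295) + x(1421, n(42)) = ((545993 + 560349/5880808)/(274656 + 726113) + 2257295) + (2 - 4*42) = ((3210880562693/5880808)/1000769 + 2257295) + (2 - 1*168) = ((3210880562693/5880808)*(1/1000769) + 2257295) + (2 - 168) = (3210880562693/5885330341352 + 2257295) - 166 = 13284929963762725533/5885330341352 - 166 = 13283952998926061101/5885330341352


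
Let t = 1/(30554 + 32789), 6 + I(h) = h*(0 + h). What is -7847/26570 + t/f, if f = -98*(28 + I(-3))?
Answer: -377511396342/1278256355845 ≈ -0.29533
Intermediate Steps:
I(h) = -6 + h² (I(h) = -6 + h*(0 + h) = -6 + h*h = -6 + h²)
t = 1/63343 ≈ 1.5787e-5
f = -3038 (f = -98*(28 + (-6 + (-3)²)) = -98*(28 + (-6 + 9)) = -98*(28 + 3) = -98*31 = -3038)
-7847/26570 + t/f = -7847/26570 + (1/63343)/(-3038) = -7847*1/26570 + (1/63343)*(-1/3038) = -7847/26570 - 1/192436034 = -377511396342/1278256355845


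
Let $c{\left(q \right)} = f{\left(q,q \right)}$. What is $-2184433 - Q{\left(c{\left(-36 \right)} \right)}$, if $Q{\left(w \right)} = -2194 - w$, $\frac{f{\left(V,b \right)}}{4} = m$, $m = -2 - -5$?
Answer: $-2182227$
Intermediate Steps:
$m = 3$ ($m = -2 + 5 = 3$)
$f{\left(V,b \right)} = 12$ ($f{\left(V,b \right)} = 4 \cdot 3 = 12$)
$c{\left(q \right)} = 12$
$-2184433 - Q{\left(c{\left(-36 \right)} \right)} = -2184433 - \left(-2194 - 12\right) = -2184433 - -2206 = -2184433 + 2206 = -2182227$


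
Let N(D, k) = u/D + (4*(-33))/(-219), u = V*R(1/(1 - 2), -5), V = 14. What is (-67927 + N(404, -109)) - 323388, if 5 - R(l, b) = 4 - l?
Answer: -28565951/73 ≈ -3.9131e+5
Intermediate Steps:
R(l, b) = 1 + l (R(l, b) = 5 - (4 - l) = 5 + (-4 + l) = 1 + l)
u = 0 (u = 14*(1 + 1/(1 - 2)) = 14*(1 + 1/(-1)) = 14*(1 - 1) = 14*0 = 0)
N(D, k) = 44/73 (N(D, k) = 0/D + (4*(-33))/(-219) = 0 - 132*(-1/219) = 0 + 44/73 = 44/73)
(-67927 + N(404, -109)) - 323388 = (-67927 + 44/73) - 323388 = -4958627/73 - 323388 = -28565951/73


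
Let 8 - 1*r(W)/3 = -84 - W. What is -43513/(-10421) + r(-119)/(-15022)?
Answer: 654496387/156544262 ≈ 4.1809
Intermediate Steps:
r(W) = 276 + 3*W (r(W) = 24 - 3*(-84 - W) = 24 + (252 + 3*W) = 276 + 3*W)
-43513/(-10421) + r(-119)/(-15022) = -43513/(-10421) + (276 + 3*(-119))/(-15022) = -43513*(-1/10421) + (276 - 357)*(-1/15022) = 43513/10421 - 81*(-1/15022) = 43513/10421 + 81/15022 = 654496387/156544262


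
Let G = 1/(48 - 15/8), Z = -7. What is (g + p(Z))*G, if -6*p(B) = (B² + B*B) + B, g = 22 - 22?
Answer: -364/1107 ≈ -0.32882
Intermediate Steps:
g = 0
G = 8/369 (G = 1/(48 - 15*⅛) = 1/(48 - 15/8) = 1/(369/8) = 8/369 ≈ 0.021680)
p(B) = -B²/3 - B/6 (p(B) = -((B² + B*B) + B)/6 = -((B² + B²) + B)/6 = -(2*B² + B)/6 = -(B + 2*B²)/6 = -B²/3 - B/6)
(g + p(Z))*G = (0 - ⅙*(-7)*(1 + 2*(-7)))*(8/369) = (0 - ⅙*(-7)*(1 - 14))*(8/369) = (0 - ⅙*(-7)*(-13))*(8/369) = (0 - 91/6)*(8/369) = -91/6*8/369 = -364/1107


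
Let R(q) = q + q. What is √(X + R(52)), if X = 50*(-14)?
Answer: 2*I*√149 ≈ 24.413*I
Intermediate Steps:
X = -700
R(q) = 2*q
√(X + R(52)) = √(-700 + 2*52) = √(-700 + 104) = √(-596) = 2*I*√149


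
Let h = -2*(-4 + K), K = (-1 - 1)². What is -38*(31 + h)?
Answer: -1178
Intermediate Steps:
K = 4 (K = (-2)² = 4)
h = 0 (h = -2*(-4 + 4) = -2*0 = 0)
-38*(31 + h) = -38*(31 + 0) = -38*31 = -1178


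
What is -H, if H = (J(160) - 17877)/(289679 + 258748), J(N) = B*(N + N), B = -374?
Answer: 137557/548427 ≈ 0.25082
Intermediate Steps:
J(N) = -748*N (J(N) = -374*(N + N) = -748*N)
H = -137557/548427 (H = (-748*160 - 17877)/(289679 + 258748) = (-119680 - 17877)/548427 = -137557*1/548427 = -137557/548427 ≈ -0.25082)
-H = -1*(-137557/548427) = 137557/548427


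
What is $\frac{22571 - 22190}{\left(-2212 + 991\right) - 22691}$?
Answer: $- \frac{381}{23912} \approx -0.015933$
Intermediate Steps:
$\frac{22571 - 22190}{\left(-2212 + 991\right) - 22691} = \frac{381}{-1221 - 22691} = \frac{381}{-23912} = 381 \left(- \frac{1}{23912}\right) = - \frac{381}{23912}$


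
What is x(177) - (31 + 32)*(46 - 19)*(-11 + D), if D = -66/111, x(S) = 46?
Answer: 731431/37 ≈ 19768.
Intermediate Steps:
D = -22/37 (D = -66*1/111 = -22/37 ≈ -0.59459)
x(177) - (31 + 32)*(46 - 19)*(-11 + D) = 46 - (31 + 32)*(46 - 19)*(-11 - 22/37) = 46 - 63*27*(-429)/37 = 46 - 1701*(-429)/37 = 46 - 1*(-729729/37) = 46 + 729729/37 = 731431/37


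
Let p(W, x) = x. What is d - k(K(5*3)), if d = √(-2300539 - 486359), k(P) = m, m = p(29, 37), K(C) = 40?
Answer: -37 + I*√2786898 ≈ -37.0 + 1669.4*I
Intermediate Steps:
m = 37
k(P) = 37
d = I*√2786898 (d = √(-2786898) = I*√2786898 ≈ 1669.4*I)
d - k(K(5*3)) = I*√2786898 - 1*37 = I*√2786898 - 37 = -37 + I*√2786898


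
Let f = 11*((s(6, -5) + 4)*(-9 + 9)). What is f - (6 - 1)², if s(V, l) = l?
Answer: -25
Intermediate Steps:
f = 0 (f = 11*((-5 + 4)*(-9 + 9)) = 11*(-1*0) = 11*0 = 0)
f - (6 - 1)² = 0 - (6 - 1)² = 0 - 1*5² = 0 - 1*25 = 0 - 25 = -25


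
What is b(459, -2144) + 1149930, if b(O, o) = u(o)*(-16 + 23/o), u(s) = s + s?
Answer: 1218584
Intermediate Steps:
u(s) = 2*s
b(O, o) = 2*o*(-16 + 23/o) (b(O, o) = (2*o)*(-16 + 23/o) = 2*o*(-16 + 23/o))
b(459, -2144) + 1149930 = (46 - 32*(-2144)) + 1149930 = (46 + 68608) + 1149930 = 68654 + 1149930 = 1218584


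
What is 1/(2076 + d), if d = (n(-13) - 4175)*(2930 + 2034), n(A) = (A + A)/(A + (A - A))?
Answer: -1/20712696 ≈ -4.8280e-8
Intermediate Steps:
n(A) = 2 (n(A) = (2*A)/(A + 0) = (2*A)/A = 2)
d = -20714772 (d = (2 - 4175)*(2930 + 2034) = -4173*4964 = -20714772)
1/(2076 + d) = 1/(2076 - 20714772) = 1/(-20712696) = -1/20712696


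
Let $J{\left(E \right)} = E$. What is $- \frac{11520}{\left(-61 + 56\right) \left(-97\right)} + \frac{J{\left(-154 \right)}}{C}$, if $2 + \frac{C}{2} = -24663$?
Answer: $- \frac{56820691}{2392505} \approx -23.749$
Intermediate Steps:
$C = -49330$ ($C = -4 + 2 \left(-24663\right) = -4 - 49326 = -49330$)
$- \frac{11520}{\left(-61 + 56\right) \left(-97\right)} + \frac{J{\left(-154 \right)}}{C} = - \frac{11520}{\left(-61 + 56\right) \left(-97\right)} - \frac{154}{-49330} = - \frac{11520}{\left(-5\right) \left(-97\right)} - - \frac{77}{24665} = - \frac{11520}{485} + \frac{77}{24665} = \left(-11520\right) \frac{1}{485} + \frac{77}{24665} = - \frac{2304}{97} + \frac{77}{24665} = - \frac{56820691}{2392505}$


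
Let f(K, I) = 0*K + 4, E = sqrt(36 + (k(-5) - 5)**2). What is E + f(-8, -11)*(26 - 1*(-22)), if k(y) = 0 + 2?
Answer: 192 + 3*sqrt(5) ≈ 198.71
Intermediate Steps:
k(y) = 2
E = 3*sqrt(5) (E = sqrt(36 + (2 - 5)**2) = sqrt(36 + (-3)**2) = sqrt(36 + 9) = sqrt(45) = 3*sqrt(5) ≈ 6.7082)
f(K, I) = 4 (f(K, I) = 0 + 4 = 4)
E + f(-8, -11)*(26 - 1*(-22)) = 3*sqrt(5) + 4*(26 - 1*(-22)) = 3*sqrt(5) + 4*(26 + 22) = 3*sqrt(5) + 4*48 = 3*sqrt(5) + 192 = 192 + 3*sqrt(5)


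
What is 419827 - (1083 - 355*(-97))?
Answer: 384309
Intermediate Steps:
419827 - (1083 - 355*(-97)) = 419827 - (1083 + 34435) = 419827 - 1*35518 = 419827 - 35518 = 384309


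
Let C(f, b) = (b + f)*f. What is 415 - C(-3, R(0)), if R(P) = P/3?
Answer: 406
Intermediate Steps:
R(P) = P/3 (R(P) = P*(⅓) = P/3)
C(f, b) = f*(b + f)
415 - C(-3, R(0)) = 415 - (-3)*((⅓)*0 - 3) = 415 - (-3)*(0 - 3) = 415 - (-3)*(-3) = 415 - 1*9 = 415 - 9 = 406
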